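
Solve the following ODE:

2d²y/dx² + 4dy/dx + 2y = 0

Characteristic equation: 2r² + 4r + 2 = 0
Divide by 2: r² + 2r + 1 = 0
Factored: (r + 1)² = 0
Repeated root: r = -1
General solution: y = (C₁ + C₂x)e^(-x)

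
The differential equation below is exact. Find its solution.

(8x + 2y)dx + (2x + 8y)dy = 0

Verify exactness: ∂M/∂y = ∂N/∂x ✓
Find F(x,y) such that ∂F/∂x = M, ∂F/∂y = N
Solution: 4x² + 2xy + 4y² = C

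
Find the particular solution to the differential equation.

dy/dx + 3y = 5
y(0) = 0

General solution: y = 5/3 + Ce^(-3x)
Applying y(0) = 0: C = 0 - 5/3 = -5/3
Particular solution: y = 5/3 - (5/3)e^(-3x)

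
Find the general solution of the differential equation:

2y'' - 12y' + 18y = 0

Characteristic equation: 2r² - 12r + 18 = 0
Divide by 2: r² - 6r + 9 = 0
Factored: (r - 3)² = 0
Repeated root: r = 3
General solution: y = (C₁ + C₂x)e^(3x)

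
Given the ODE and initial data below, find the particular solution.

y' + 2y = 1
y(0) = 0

General solution: y = 1/2 + Ce^(-2x)
Applying y(0) = 0: C = 0 - 1/2 = -1/2
Particular solution: y = 1/2 - (1/2)e^(-2x)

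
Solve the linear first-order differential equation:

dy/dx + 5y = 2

Using integrating factor method:

General solution: y = 2/5 + Ce^(-5x)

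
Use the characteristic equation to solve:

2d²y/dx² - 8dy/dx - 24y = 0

Characteristic equation: 2r² - 8r - 24 = 0
Divide by 2: r² - 4r - 12 = 0
Roots: r = 6, -2 (distinct real)
General solution: y = C₁e^(6x) + C₂e^(-2x)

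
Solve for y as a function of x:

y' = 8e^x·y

Separating variables and integrating:
ln|y| = 8e^x + C

General solution: y = Ce^(8e^x)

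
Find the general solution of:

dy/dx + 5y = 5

Using integrating factor method:

General solution: y = 1 + Ce^(-5x)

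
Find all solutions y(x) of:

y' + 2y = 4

Using integrating factor method:

General solution: y = 2 + Ce^(-2x)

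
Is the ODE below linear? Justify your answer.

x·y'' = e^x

Yes. Linear (y and its derivatives appear to the first power only, no products of y terms)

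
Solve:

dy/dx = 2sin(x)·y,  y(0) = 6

General solution: y = Ce^(-2cos(x))
Applying IC y(0) = 6:
Particular solution: y = 6e^(2(1-cos(x)))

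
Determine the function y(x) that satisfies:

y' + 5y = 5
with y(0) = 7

General solution: y = 1 + Ce^(-5x)
Applying y(0) = 7: C = 7 - 1 = 6
Particular solution: y = 1 + 6e^(-5x)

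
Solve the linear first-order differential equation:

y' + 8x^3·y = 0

Using integrating factor method:

General solution: y = Ce^(-2x^4)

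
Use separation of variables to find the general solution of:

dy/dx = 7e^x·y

Separating variables and integrating:
ln|y| = 7e^x + C

General solution: y = Ce^(7e^x)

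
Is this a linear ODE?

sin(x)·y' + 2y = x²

Yes. Linear (y and its derivatives appear to the first power only, no products of y terms)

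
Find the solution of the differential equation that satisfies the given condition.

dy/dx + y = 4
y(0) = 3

General solution: y = 4 + Ce^(-x)
Applying y(0) = 3: C = 3 - 4 = -1
Particular solution: y = 4 - e^(-x)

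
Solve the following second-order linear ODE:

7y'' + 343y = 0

Characteristic equation: 7r² + 343 = 0
Divide by 7: r² + 49 = 0
Roots: r = ±7i (complex conjugates)
General solution: y = C₁cos(7x) + C₂sin(7x)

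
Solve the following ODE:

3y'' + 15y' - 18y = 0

Characteristic equation: 3r² + 15r - 18 = 0
Divide by 3: r² + 5r - 6 = 0
Roots: r = 1, -6 (distinct real)
General solution: y = C₁e^x + C₂e^(-6x)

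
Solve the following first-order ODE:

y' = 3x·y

Separating variables and integrating:
ln|y| = 3x^2/2 + C

General solution: y = Ce^(3x^2/2)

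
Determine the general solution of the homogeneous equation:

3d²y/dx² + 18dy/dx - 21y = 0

Characteristic equation: 3r² + 18r - 21 = 0
Divide by 3: r² + 6r - 7 = 0
Roots: r = 1, -7 (distinct real)
General solution: y = C₁e^x + C₂e^(-7x)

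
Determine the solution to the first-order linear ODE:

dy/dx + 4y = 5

Using integrating factor method:

General solution: y = 5/4 + Ce^(-4x)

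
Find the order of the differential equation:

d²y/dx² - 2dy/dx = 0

The order is 2 (highest derivative is of order 2).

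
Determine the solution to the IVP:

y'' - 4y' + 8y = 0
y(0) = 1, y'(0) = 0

General solution: y = e^(2x)(C₁cos(2x) + C₂sin(2x))
Complex roots r = 2 ± 2i
Applying ICs: C₁ = 1, C₂ = -1
Particular solution: y = e^(2x)(cos(2x) - sin(2x))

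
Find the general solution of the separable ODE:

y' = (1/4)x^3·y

Separating variables and integrating:
ln|y| = x^4/16 + C

General solution: y = Ce^(x^4/16)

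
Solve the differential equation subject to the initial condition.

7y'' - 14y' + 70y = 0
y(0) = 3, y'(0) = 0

General solution: y = e^x(C₁cos(3x) + C₂sin(3x))
Complex roots r = 1 ± 3i
Applying ICs: C₁ = 3, C₂ = -1
Particular solution: y = e^x(3cos(3x) - sin(3x))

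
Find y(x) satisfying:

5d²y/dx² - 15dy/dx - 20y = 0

Characteristic equation: 5r² - 15r - 20 = 0
Divide by 5: r² - 3r - 4 = 0
Roots: r = 4, -1 (distinct real)
General solution: y = C₁e^(4x) + C₂e^(-x)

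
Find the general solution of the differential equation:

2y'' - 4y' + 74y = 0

Characteristic equation: 2r² - 4r + 74 = 0
Divide by 2: r² - 2r + 37 = 0
Roots: r = 1 ± 6i (complex conjugates)
General solution: y = e^x(C₁cos(6x) + C₂sin(6x))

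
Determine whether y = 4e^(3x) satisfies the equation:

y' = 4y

Verification:
y = 4e^(3x)
y' = 12e^(3x)
But 4y = 16e^(3x)
y' ≠ 4y — the derivative does not match

No, it is not a solution.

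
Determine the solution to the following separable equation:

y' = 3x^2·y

Separating variables and integrating:
ln|y| = x^3 + C

General solution: y = Ce^(x^3)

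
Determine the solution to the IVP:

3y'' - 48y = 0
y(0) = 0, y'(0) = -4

General solution: y = C₁e^(4x) + C₂e^(-4x)
Applying ICs: C₁ = -1/2, C₂ = 1/2
Particular solution: y = -(1/2)e^(4x) + (1/2)e^(-4x)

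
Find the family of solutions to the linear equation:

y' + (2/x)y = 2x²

Using integrating factor method:

General solution: y = (2/5)x^3 + Cx^(-2)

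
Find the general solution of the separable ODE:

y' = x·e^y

Separating variables and integrating:
-e^(-y) = x²/2 + C

General solution: y = -ln(C - x²/2)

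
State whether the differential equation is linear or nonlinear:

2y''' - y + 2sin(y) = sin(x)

Nonlinear (sin(y) is nonlinear in y)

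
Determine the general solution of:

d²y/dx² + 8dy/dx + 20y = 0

Characteristic equation: r² + 8r + 20 = 0
Roots: r = -4 ± 2i (complex conjugates)
General solution: y = e^(-4x)(C₁cos(2x) + C₂sin(2x))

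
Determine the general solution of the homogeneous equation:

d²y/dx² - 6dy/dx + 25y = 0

Characteristic equation: r² - 6r + 25 = 0
Roots: r = 3 ± 4i (complex conjugates)
General solution: y = e^(3x)(C₁cos(4x) + C₂sin(4x))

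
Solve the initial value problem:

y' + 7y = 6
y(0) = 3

General solution: y = 6/7 + Ce^(-7x)
Applying y(0) = 3: C = 3 - 6/7 = 15/7
Particular solution: y = 6/7 + (15/7)e^(-7x)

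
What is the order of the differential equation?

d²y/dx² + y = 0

The order is 2 (highest derivative is of order 2).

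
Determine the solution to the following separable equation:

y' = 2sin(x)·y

Separating variables and integrating:
ln|y| = -2cos(x) + C

General solution: y = Ce^(-2cos(x))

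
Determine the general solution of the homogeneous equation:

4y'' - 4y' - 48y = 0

Characteristic equation: 4r² - 4r - 48 = 0
Divide by 4: r² - r - 12 = 0
Roots: r = 4, -3 (distinct real)
General solution: y = C₁e^(4x) + C₂e^(-3x)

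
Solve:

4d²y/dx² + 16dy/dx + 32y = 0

Characteristic equation: 4r² + 16r + 32 = 0
Divide by 4: r² + 4r + 8 = 0
Roots: r = -2 ± 2i (complex conjugates)
General solution: y = e^(-2x)(C₁cos(2x) + C₂sin(2x))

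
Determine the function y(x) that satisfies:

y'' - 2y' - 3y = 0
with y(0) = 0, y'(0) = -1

General solution: y = C₁e^(3x) + C₂e^(-x)
Applying ICs: C₁ = -1/4, C₂ = 1/4
Particular solution: y = -(1/4)e^(3x) + (1/4)e^(-x)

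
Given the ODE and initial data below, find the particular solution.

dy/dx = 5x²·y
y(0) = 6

General solution: y = Ce^(5x³/3)
Applying IC y(0) = 6:
Particular solution: y = 6e^(5x³/3)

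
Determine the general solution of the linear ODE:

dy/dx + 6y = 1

Using integrating factor method:

General solution: y = 1/6 + Ce^(-6x)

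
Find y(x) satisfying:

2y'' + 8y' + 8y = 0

Characteristic equation: 2r² + 8r + 8 = 0
Divide by 2: r² + 4r + 4 = 0
Factored: (r + 2)² = 0
Repeated root: r = -2
General solution: y = (C₁ + C₂x)e^(-2x)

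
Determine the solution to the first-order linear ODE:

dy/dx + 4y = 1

Using integrating factor method:

General solution: y = 1/4 + Ce^(-4x)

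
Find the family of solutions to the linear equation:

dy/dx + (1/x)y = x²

Using integrating factor method:

General solution: y = (1/4)x^3 + C/x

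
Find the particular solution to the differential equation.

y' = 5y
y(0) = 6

General solution: y = Ce^(5x)
Applying IC y(0) = 6:
Particular solution: y = 6e^(5x)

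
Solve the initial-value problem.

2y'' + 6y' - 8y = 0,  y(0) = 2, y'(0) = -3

General solution: y = C₁e^x + C₂e^(-4x)
Applying ICs: C₁ = 1, C₂ = 1
Particular solution: y = e^x + e^(-4x)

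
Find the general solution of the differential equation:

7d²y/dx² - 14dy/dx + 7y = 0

Characteristic equation: 7r² - 14r + 7 = 0
Divide by 7: r² - 2r + 1 = 0
Factored: (r - 1)² = 0
Repeated root: r = 1
General solution: y = (C₁ + C₂x)e^x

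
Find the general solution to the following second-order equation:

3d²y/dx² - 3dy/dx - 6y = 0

Characteristic equation: 3r² - 3r - 6 = 0
Divide by 3: r² - r - 2 = 0
Roots: r = 2, -1 (distinct real)
General solution: y = C₁e^(2x) + C₂e^(-x)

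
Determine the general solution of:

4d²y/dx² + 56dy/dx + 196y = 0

Characteristic equation: 4r² + 56r + 196 = 0
Divide by 4: r² + 14r + 49 = 0
Factored: (r + 7)² = 0
Repeated root: r = -7
General solution: y = (C₁ + C₂x)e^(-7x)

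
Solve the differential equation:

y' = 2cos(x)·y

Separating variables and integrating:
ln|y| = 2sin(x) + C

General solution: y = Ce^(2sin(x))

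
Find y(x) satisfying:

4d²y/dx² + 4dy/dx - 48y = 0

Characteristic equation: 4r² + 4r - 48 = 0
Divide by 4: r² + r - 12 = 0
Roots: r = 3, -4 (distinct real)
General solution: y = C₁e^(3x) + C₂e^(-4x)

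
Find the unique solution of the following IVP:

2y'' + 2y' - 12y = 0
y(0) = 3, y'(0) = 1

General solution: y = C₁e^(2x) + C₂e^(-3x)
Applying ICs: C₁ = 2, C₂ = 1
Particular solution: y = 2e^(2x) + e^(-3x)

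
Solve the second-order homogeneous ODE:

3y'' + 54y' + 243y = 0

Characteristic equation: 3r² + 54r + 243 = 0
Divide by 3: r² + 18r + 81 = 0
Factored: (r + 9)² = 0
Repeated root: r = -9
General solution: y = (C₁ + C₂x)e^(-9x)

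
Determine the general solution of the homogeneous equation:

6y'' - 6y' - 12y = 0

Characteristic equation: 6r² - 6r - 12 = 0
Divide by 6: r² - r - 2 = 0
Roots: r = 2, -1 (distinct real)
General solution: y = C₁e^(2x) + C₂e^(-x)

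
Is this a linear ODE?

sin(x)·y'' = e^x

Yes. Linear (y and its derivatives appear to the first power only, no products of y terms)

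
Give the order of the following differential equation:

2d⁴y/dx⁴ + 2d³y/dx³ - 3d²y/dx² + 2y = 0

The order is 4 (highest derivative is of order 4).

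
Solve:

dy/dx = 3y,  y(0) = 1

General solution: y = Ce^(3x)
Applying IC y(0) = 1:
Particular solution: y = e^(3x)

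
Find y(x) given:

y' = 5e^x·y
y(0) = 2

General solution: y = Ce^(5e^x)
Applying IC y(0) = 2:
Particular solution: y = 2e^(5(e^x - 1))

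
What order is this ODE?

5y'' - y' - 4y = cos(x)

The order is 2 (highest derivative is of order 2).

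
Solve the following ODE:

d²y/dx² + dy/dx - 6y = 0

Characteristic equation: r² + r - 6 = 0
Roots: r = 2, -3 (distinct real)
General solution: y = C₁e^(2x) + C₂e^(-3x)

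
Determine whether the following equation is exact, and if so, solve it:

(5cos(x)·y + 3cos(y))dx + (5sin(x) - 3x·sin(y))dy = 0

Verify exactness: ∂M/∂y = ∂N/∂x ✓
Find F(x,y) such that ∂F/∂x = M, ∂F/∂y = N
Solution: 5sin(x)·y + 3x·cos(y) = C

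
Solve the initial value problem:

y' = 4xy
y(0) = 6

General solution: y = Ce^(2x²)
Applying IC y(0) = 6:
Particular solution: y = 6e^(2x²)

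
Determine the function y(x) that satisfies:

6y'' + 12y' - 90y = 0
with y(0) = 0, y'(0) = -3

General solution: y = C₁e^(3x) + C₂e^(-5x)
Applying ICs: C₁ = -3/8, C₂ = 3/8
Particular solution: y = -(3/8)e^(3x) + (3/8)e^(-5x)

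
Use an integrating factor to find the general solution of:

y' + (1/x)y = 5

Using integrating factor method:

General solution: y = (5/2)x + C/x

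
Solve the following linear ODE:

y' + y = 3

Using integrating factor method:

General solution: y = 3 + Ce^(-x)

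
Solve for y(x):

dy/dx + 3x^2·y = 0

Using integrating factor method:

General solution: y = Ce^(-x^3)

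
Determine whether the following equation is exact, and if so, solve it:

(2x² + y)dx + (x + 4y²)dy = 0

Verify exactness: ∂M/∂y = ∂N/∂x ✓
Find F(x,y) such that ∂F/∂x = M, ∂F/∂y = N
Solution: 2x³/3 + xy + 4y³/3 = C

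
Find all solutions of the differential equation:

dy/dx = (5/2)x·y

Separating variables and integrating:
ln|y| = 5x^2/4 + C

General solution: y = Ce^(5x^2/4)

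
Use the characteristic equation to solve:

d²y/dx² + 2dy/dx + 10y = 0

Characteristic equation: r² + 2r + 10 = 0
Roots: r = -1 ± 3i (complex conjugates)
General solution: y = e^(-x)(C₁cos(3x) + C₂sin(3x))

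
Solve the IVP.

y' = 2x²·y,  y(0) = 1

General solution: y = Ce^(2x³/3)
Applying IC y(0) = 1:
Particular solution: y = e^(2x³/3)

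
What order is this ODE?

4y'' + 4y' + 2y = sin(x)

The order is 2 (highest derivative is of order 2).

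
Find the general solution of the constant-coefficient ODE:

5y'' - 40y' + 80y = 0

Characteristic equation: 5r² - 40r + 80 = 0
Divide by 5: r² - 8r + 16 = 0
Factored: (r - 4)² = 0
Repeated root: r = 4
General solution: y = (C₁ + C₂x)e^(4x)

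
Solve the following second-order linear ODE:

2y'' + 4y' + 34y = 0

Characteristic equation: 2r² + 4r + 34 = 0
Divide by 2: r² + 2r + 17 = 0
Roots: r = -1 ± 4i (complex conjugates)
General solution: y = e^(-x)(C₁cos(4x) + C₂sin(4x))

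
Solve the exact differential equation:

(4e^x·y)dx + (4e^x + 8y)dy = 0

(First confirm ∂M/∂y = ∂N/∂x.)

Verify exactness: ∂M/∂y = ∂N/∂x ✓
Find F(x,y) such that ∂F/∂x = M, ∂F/∂y = N
Solution: 4e^x·y + 4y² = C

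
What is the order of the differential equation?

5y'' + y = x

The order is 2 (highest derivative is of order 2).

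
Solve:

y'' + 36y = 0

Characteristic equation: r² + 36 = 0
Roots: r = ±6i (complex conjugates)
General solution: y = C₁cos(6x) + C₂sin(6x)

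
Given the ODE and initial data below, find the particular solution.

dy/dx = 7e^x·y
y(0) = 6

General solution: y = Ce^(7e^x)
Applying IC y(0) = 6:
Particular solution: y = 6e^(7(e^x - 1))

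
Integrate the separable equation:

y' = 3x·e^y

Separating variables and integrating:
-e^(-y) = 3x²/2 + C

General solution: y = -ln(C - 3x²/2)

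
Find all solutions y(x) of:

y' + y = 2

Using integrating factor method:

General solution: y = 2 + Ce^(-x)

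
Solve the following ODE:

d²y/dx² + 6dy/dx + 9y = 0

Characteristic equation: r² + 6r + 9 = 0
Factored: (r + 3)² = 0
Repeated root: r = -3
General solution: y = (C₁ + C₂x)e^(-3x)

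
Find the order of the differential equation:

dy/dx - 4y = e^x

The order is 1 (highest derivative is of order 1).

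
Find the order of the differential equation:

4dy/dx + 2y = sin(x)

The order is 1 (highest derivative is of order 1).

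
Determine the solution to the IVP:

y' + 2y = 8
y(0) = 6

General solution: y = 4 + Ce^(-2x)
Applying y(0) = 6: C = 6 - 4 = 2
Particular solution: y = 4 + 2e^(-2x)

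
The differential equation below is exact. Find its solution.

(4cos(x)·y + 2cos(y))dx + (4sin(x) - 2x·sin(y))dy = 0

Verify exactness: ∂M/∂y = ∂N/∂x ✓
Find F(x,y) such that ∂F/∂x = M, ∂F/∂y = N
Solution: 4sin(x)·y + 2x·cos(y) = C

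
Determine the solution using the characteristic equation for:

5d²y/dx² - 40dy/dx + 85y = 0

Characteristic equation: 5r² - 40r + 85 = 0
Divide by 5: r² - 8r + 17 = 0
Roots: r = 4 ± i (complex conjugates)
General solution: y = e^(4x)(C₁cos(x) + C₂sin(x))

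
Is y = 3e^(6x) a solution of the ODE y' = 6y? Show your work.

Verification:
y = 3e^(6x)
y' = 18e^(6x)
6y = 18e^(6x)
y' = 6y ✓

Yes, it is a solution.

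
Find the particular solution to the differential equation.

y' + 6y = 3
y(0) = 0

General solution: y = 1/2 + Ce^(-6x)
Applying y(0) = 0: C = 0 - 1/2 = -1/2
Particular solution: y = 1/2 - (1/2)e^(-6x)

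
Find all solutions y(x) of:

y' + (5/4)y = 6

Using integrating factor method:

General solution: y = 24/5 + Ce^(-5x/4)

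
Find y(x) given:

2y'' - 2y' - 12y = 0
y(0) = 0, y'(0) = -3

General solution: y = C₁e^(3x) + C₂e^(-2x)
Applying ICs: C₁ = -3/5, C₂ = 3/5
Particular solution: y = -(3/5)e^(3x) + (3/5)e^(-2x)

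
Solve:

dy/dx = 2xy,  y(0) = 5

General solution: y = Ce^(x²)
Applying IC y(0) = 5:
Particular solution: y = 5e^(x²)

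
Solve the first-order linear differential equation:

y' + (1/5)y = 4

Using integrating factor method:

General solution: y = 20 + Ce^(-x/5)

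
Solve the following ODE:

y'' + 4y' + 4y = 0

Characteristic equation: r² + 4r + 4 = 0
Factored: (r + 2)² = 0
Repeated root: r = -2
General solution: y = (C₁ + C₂x)e^(-2x)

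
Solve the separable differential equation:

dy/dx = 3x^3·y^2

Separating variables and integrating:
-1/y = 3x^4/4 + C

General solution: y^-1 = (-3/4)x^4 + C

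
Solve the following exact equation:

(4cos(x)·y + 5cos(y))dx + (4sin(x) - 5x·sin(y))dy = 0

Verify exactness: ∂M/∂y = ∂N/∂x ✓
Find F(x,y) such that ∂F/∂x = M, ∂F/∂y = N
Solution: 4sin(x)·y + 5x·cos(y) = C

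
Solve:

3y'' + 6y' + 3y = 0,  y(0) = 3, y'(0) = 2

General solution: y = (C₁ + C₂x)e^(-x)
Repeated root r = -1
Applying ICs: C₁ = 3, C₂ = 5
Particular solution: y = (3 + 5x)e^(-x)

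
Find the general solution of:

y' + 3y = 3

Using integrating factor method:

General solution: y = 1 + Ce^(-3x)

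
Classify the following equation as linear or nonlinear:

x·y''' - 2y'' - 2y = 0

Linear (y and its derivatives appear to the first power only, no products of y terms)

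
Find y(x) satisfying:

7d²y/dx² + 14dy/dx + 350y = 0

Characteristic equation: 7r² + 14r + 350 = 0
Divide by 7: r² + 2r + 50 = 0
Roots: r = -1 ± 7i (complex conjugates)
General solution: y = e^(-x)(C₁cos(7x) + C₂sin(7x))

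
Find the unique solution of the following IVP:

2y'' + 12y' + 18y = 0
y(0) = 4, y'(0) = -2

General solution: y = (C₁ + C₂x)e^(-3x)
Repeated root r = -3
Applying ICs: C₁ = 4, C₂ = 10
Particular solution: y = (4 + 10x)e^(-3x)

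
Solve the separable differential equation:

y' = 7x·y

Separating variables and integrating:
ln|y| = 7x^2/2 + C

General solution: y = Ce^(7x^2/2)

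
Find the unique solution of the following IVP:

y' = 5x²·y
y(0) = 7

General solution: y = Ce^(5x³/3)
Applying IC y(0) = 7:
Particular solution: y = 7e^(5x³/3)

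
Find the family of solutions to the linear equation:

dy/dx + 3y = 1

Using integrating factor method:

General solution: y = 1/3 + Ce^(-3x)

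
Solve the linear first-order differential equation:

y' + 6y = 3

Using integrating factor method:

General solution: y = 1/2 + Ce^(-6x)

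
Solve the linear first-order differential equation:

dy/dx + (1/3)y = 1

Using integrating factor method:

General solution: y = 3 + Ce^(-x/3)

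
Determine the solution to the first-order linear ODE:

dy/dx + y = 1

Using integrating factor method:

General solution: y = 1 + Ce^(-x)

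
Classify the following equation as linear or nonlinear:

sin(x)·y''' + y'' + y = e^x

Linear (y and its derivatives appear to the first power only, no products of y terms)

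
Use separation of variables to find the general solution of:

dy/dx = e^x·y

Separating variables and integrating:
ln|y| = e^x + C

General solution: y = Ce^(e^x)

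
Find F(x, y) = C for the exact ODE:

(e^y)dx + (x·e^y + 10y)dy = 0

Verify exactness: ∂M/∂y = ∂N/∂x ✓
Find F(x,y) such that ∂F/∂x = M, ∂F/∂y = N
Solution: x·e^y + 5y² = C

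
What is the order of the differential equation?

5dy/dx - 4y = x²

The order is 1 (highest derivative is of order 1).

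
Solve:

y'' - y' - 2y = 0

Characteristic equation: r² - r - 2 = 0
Roots: r = 2, -1 (distinct real)
General solution: y = C₁e^(2x) + C₂e^(-x)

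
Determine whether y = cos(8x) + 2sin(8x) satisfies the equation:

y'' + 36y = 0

Verification:
y'' = -64cos(8x) - 128sin(8x)
y'' + 36y ≠ 0 (frequency mismatch: got 64 instead of 36)

No, it is not a solution.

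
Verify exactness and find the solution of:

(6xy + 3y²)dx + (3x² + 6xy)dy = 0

Verify exactness: ∂M/∂y = ∂N/∂x ✓
Find F(x,y) such that ∂F/∂x = M, ∂F/∂y = N
Solution: 3x²y + 3xy² = C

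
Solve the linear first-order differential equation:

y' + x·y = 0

Using integrating factor method:

General solution: y = Ce^(-x^2/2)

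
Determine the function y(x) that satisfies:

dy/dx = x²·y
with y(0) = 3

General solution: y = Ce^(x³/3)
Applying IC y(0) = 3:
Particular solution: y = 3e^(x³/3)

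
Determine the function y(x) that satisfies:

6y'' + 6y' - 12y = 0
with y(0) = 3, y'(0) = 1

General solution: y = C₁e^x + C₂e^(-2x)
Applying ICs: C₁ = 7/3, C₂ = 2/3
Particular solution: y = (7/3)e^x + (2/3)e^(-2x)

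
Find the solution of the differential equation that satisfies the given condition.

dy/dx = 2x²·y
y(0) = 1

General solution: y = Ce^(2x³/3)
Applying IC y(0) = 1:
Particular solution: y = e^(2x³/3)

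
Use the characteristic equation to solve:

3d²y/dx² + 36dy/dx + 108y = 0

Characteristic equation: 3r² + 36r + 108 = 0
Divide by 3: r² + 12r + 36 = 0
Factored: (r + 6)² = 0
Repeated root: r = -6
General solution: y = (C₁ + C₂x)e^(-6x)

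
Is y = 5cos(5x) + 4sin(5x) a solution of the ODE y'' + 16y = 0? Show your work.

Verification:
y'' = -125cos(5x) - 100sin(5x)
y'' + 16y ≠ 0 (frequency mismatch: got 25 instead of 16)

No, it is not a solution.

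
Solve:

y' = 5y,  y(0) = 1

General solution: y = Ce^(5x)
Applying IC y(0) = 1:
Particular solution: y = e^(5x)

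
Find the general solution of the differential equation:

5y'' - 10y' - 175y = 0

Characteristic equation: 5r² - 10r - 175 = 0
Divide by 5: r² - 2r - 35 = 0
Roots: r = 7, -5 (distinct real)
General solution: y = C₁e^(7x) + C₂e^(-5x)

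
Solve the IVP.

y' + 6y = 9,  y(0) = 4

General solution: y = 3/2 + Ce^(-6x)
Applying y(0) = 4: C = 4 - 3/2 = 5/2
Particular solution: y = 3/2 + (5/2)e^(-6x)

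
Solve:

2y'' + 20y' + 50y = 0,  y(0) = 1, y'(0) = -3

General solution: y = (C₁ + C₂x)e^(-5x)
Repeated root r = -5
Applying ICs: C₁ = 1, C₂ = 2
Particular solution: y = (1 + 2x)e^(-5x)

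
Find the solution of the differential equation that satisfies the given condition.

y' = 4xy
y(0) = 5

General solution: y = Ce^(2x²)
Applying IC y(0) = 5:
Particular solution: y = 5e^(2x²)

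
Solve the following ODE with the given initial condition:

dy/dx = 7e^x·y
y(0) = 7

General solution: y = Ce^(7e^x)
Applying IC y(0) = 7:
Particular solution: y = 7e^(7(e^x - 1))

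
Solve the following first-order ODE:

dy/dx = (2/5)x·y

Separating variables and integrating:
ln|y| = x^2/5 + C

General solution: y = Ce^(x^2/5)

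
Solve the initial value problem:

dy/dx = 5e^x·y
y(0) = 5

General solution: y = Ce^(5e^x)
Applying IC y(0) = 5:
Particular solution: y = 5e^(5(e^x - 1))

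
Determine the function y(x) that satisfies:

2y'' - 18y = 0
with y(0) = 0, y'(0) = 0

General solution: y = C₁e^(3x) + C₂e^(-3x)
Applying ICs: C₁ = 0, C₂ = 0
Particular solution: y = 0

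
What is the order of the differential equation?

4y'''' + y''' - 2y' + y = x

The order is 4 (highest derivative is of order 4).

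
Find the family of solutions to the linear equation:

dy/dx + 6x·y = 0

Using integrating factor method:

General solution: y = Ce^(-3x^2)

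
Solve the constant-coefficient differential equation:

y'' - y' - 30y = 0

Characteristic equation: r² - r - 30 = 0
Roots: r = 6, -5 (distinct real)
General solution: y = C₁e^(6x) + C₂e^(-5x)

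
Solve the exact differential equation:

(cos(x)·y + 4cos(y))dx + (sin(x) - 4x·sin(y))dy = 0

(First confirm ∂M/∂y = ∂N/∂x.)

Verify exactness: ∂M/∂y = ∂N/∂x ✓
Find F(x,y) such that ∂F/∂x = M, ∂F/∂y = N
Solution: sin(x)·y + 4x·cos(y) = C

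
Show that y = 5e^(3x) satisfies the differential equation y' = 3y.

Verification:
y = 5e^(3x)
y' = 15e^(3x)
3y = 15e^(3x)
y' = 3y ✓

Yes, it is a solution.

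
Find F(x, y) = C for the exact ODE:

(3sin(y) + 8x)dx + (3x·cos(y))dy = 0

Verify exactness: ∂M/∂y = ∂N/∂x ✓
Find F(x,y) such that ∂F/∂x = M, ∂F/∂y = N
Solution: 3x·sin(y) + 4x² = C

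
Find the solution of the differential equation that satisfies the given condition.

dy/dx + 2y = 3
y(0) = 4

General solution: y = 3/2 + Ce^(-2x)
Applying y(0) = 4: C = 4 - 3/2 = 5/2
Particular solution: y = 3/2 + (5/2)e^(-2x)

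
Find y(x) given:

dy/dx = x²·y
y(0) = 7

General solution: y = Ce^(x³/3)
Applying IC y(0) = 7:
Particular solution: y = 7e^(x³/3)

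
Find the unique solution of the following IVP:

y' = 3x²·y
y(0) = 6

General solution: y = Ce^(x³)
Applying IC y(0) = 6:
Particular solution: y = 6e^(x³)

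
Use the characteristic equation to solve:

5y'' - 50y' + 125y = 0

Characteristic equation: 5r² - 50r + 125 = 0
Divide by 5: r² - 10r + 25 = 0
Factored: (r - 5)² = 0
Repeated root: r = 5
General solution: y = (C₁ + C₂x)e^(5x)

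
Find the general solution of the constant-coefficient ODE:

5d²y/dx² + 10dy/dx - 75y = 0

Characteristic equation: 5r² + 10r - 75 = 0
Divide by 5: r² + 2r - 15 = 0
Roots: r = 3, -5 (distinct real)
General solution: y = C₁e^(3x) + C₂e^(-5x)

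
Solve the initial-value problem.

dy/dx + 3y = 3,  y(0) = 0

General solution: y = 1 + Ce^(-3x)
Applying y(0) = 0: C = 0 - 1 = -1
Particular solution: y = 1 - e^(-3x)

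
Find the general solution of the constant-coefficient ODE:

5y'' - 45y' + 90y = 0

Characteristic equation: 5r² - 45r + 90 = 0
Divide by 5: r² - 9r + 18 = 0
Roots: r = 3, 6 (distinct real)
General solution: y = C₁e^(3x) + C₂e^(6x)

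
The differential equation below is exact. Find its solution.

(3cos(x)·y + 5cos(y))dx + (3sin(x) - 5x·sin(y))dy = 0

Verify exactness: ∂M/∂y = ∂N/∂x ✓
Find F(x,y) such that ∂F/∂x = M, ∂F/∂y = N
Solution: 3sin(x)·y + 5x·cos(y) = C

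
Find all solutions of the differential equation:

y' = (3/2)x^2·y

Separating variables and integrating:
ln|y| = x^3/2 + C

General solution: y = Ce^(x^3/2)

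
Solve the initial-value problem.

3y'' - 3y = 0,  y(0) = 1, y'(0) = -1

General solution: y = C₁e^x + C₂e^(-x)
Applying ICs: C₁ = 0, C₂ = 1
Particular solution: y = e^(-x)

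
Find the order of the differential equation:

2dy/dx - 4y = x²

The order is 1 (highest derivative is of order 1).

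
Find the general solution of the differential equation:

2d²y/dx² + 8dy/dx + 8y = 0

Characteristic equation: 2r² + 8r + 8 = 0
Divide by 2: r² + 4r + 4 = 0
Factored: (r + 2)² = 0
Repeated root: r = -2
General solution: y = (C₁ + C₂x)e^(-2x)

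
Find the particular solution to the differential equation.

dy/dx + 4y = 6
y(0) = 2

General solution: y = 3/2 + Ce^(-4x)
Applying y(0) = 2: C = 2 - 3/2 = 1/2
Particular solution: y = 3/2 + (1/2)e^(-4x)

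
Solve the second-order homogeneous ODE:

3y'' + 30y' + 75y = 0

Characteristic equation: 3r² + 30r + 75 = 0
Divide by 3: r² + 10r + 25 = 0
Factored: (r + 5)² = 0
Repeated root: r = -5
General solution: y = (C₁ + C₂x)e^(-5x)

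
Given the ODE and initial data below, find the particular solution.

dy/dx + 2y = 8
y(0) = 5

General solution: y = 4 + Ce^(-2x)
Applying y(0) = 5: C = 5 - 4 = 1
Particular solution: y = 4 + e^(-2x)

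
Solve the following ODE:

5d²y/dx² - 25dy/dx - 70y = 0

Characteristic equation: 5r² - 25r - 70 = 0
Divide by 5: r² - 5r - 14 = 0
Roots: r = 7, -2 (distinct real)
General solution: y = C₁e^(7x) + C₂e^(-2x)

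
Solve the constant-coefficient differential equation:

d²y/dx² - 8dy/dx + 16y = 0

Characteristic equation: r² - 8r + 16 = 0
Factored: (r - 4)² = 0
Repeated root: r = 4
General solution: y = (C₁ + C₂x)e^(4x)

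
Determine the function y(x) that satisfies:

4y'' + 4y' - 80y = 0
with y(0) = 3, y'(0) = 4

General solution: y = C₁e^(4x) + C₂e^(-5x)
Applying ICs: C₁ = 19/9, C₂ = 8/9
Particular solution: y = (19/9)e^(4x) + (8/9)e^(-5x)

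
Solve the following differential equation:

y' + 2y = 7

Using integrating factor method:

General solution: y = 7/2 + Ce^(-2x)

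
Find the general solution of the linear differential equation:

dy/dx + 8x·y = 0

Using integrating factor method:

General solution: y = Ce^(-4x^2)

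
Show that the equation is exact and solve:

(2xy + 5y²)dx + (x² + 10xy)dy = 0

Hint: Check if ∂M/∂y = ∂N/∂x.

Verify exactness: ∂M/∂y = ∂N/∂x ✓
Find F(x,y) such that ∂F/∂x = M, ∂F/∂y = N
Solution: x²y + 5xy² = C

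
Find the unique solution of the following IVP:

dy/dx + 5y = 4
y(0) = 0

General solution: y = 4/5 + Ce^(-5x)
Applying y(0) = 0: C = 0 - 4/5 = -4/5
Particular solution: y = 4/5 - (4/5)e^(-5x)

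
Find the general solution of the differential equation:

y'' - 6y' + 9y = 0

Characteristic equation: r² - 6r + 9 = 0
Factored: (r - 3)² = 0
Repeated root: r = 3
General solution: y = (C₁ + C₂x)e^(3x)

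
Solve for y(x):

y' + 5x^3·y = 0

Using integrating factor method:

General solution: y = Ce^(-5x^4/4)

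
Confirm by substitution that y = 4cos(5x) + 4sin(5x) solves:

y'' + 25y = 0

Verification:
y'' = -100cos(5x) - 100sin(5x)
y'' + 25y = 0 ✓

Yes, it is a solution.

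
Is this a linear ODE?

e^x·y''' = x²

Yes. Linear (y and its derivatives appear to the first power only, no products of y terms)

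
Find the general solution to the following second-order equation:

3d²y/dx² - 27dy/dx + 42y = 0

Characteristic equation: 3r² - 27r + 42 = 0
Divide by 3: r² - 9r + 14 = 0
Roots: r = 2, 7 (distinct real)
General solution: y = C₁e^(2x) + C₂e^(7x)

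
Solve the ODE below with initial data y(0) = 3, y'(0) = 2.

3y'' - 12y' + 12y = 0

General solution: y = (C₁ + C₂x)e^(2x)
Repeated root r = 2
Applying ICs: C₁ = 3, C₂ = -4
Particular solution: y = (3 - 4x)e^(2x)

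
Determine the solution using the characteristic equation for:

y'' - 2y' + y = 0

Characteristic equation: r² - 2r + 1 = 0
Factored: (r - 1)² = 0
Repeated root: r = 1
General solution: y = (C₁ + C₂x)e^x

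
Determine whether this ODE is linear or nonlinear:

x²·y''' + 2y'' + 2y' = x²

Linear (y and its derivatives appear to the first power only, no products of y terms)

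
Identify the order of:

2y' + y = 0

The order is 1 (highest derivative is of order 1).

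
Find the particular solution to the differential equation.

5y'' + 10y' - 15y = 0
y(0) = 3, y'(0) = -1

General solution: y = C₁e^x + C₂e^(-3x)
Applying ICs: C₁ = 2, C₂ = 1
Particular solution: y = 2e^x + e^(-3x)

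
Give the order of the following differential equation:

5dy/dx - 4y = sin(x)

The order is 1 (highest derivative is of order 1).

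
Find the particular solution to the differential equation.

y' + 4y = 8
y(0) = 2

General solution: y = 2 + Ce^(-4x)
Applying y(0) = 2: C = 2 - 2 = 0
Particular solution: y = 2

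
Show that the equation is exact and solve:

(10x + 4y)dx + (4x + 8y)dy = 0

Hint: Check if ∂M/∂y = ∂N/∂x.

Verify exactness: ∂M/∂y = ∂N/∂x ✓
Find F(x,y) such that ∂F/∂x = M, ∂F/∂y = N
Solution: 5x² + 4xy + 4y² = C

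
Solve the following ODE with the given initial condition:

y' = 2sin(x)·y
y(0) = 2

General solution: y = Ce^(-2cos(x))
Applying IC y(0) = 2:
Particular solution: y = 2e^(2(1-cos(x)))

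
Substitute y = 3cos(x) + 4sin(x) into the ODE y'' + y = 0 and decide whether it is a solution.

Verification:
y'' = -3cos(x) - 4sin(x)
y'' + y = 0 ✓

Yes, it is a solution.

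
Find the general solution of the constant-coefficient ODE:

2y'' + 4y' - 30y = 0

Characteristic equation: 2r² + 4r - 30 = 0
Divide by 2: r² + 2r - 15 = 0
Roots: r = 3, -5 (distinct real)
General solution: y = C₁e^(3x) + C₂e^(-5x)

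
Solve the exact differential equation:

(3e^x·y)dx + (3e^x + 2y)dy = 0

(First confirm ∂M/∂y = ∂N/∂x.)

Verify exactness: ∂M/∂y = ∂N/∂x ✓
Find F(x,y) such that ∂F/∂x = M, ∂F/∂y = N
Solution: 3e^x·y + y² = C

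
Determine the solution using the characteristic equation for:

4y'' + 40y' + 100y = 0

Characteristic equation: 4r² + 40r + 100 = 0
Divide by 4: r² + 10r + 25 = 0
Factored: (r + 5)² = 0
Repeated root: r = -5
General solution: y = (C₁ + C₂x)e^(-5x)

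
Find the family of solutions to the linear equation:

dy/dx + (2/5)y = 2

Using integrating factor method:

General solution: y = 5 + Ce^(-2x/5)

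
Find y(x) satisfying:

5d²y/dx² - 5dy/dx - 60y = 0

Characteristic equation: 5r² - 5r - 60 = 0
Divide by 5: r² - r - 12 = 0
Roots: r = 4, -3 (distinct real)
General solution: y = C₁e^(4x) + C₂e^(-3x)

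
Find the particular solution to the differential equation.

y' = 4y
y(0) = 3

General solution: y = Ce^(4x)
Applying IC y(0) = 3:
Particular solution: y = 3e^(4x)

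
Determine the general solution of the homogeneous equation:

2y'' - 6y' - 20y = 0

Characteristic equation: 2r² - 6r - 20 = 0
Divide by 2: r² - 3r - 10 = 0
Roots: r = 5, -2 (distinct real)
General solution: y = C₁e^(5x) + C₂e^(-2x)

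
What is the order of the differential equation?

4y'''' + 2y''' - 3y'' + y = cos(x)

The order is 4 (highest derivative is of order 4).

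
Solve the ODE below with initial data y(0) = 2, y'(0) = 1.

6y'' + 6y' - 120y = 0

General solution: y = C₁e^(4x) + C₂e^(-5x)
Applying ICs: C₁ = 11/9, C₂ = 7/9
Particular solution: y = (11/9)e^(4x) + (7/9)e^(-5x)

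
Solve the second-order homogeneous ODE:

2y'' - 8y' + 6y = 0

Characteristic equation: 2r² - 8r + 6 = 0
Divide by 2: r² - 4r + 3 = 0
Roots: r = 1, 3 (distinct real)
General solution: y = C₁e^x + C₂e^(3x)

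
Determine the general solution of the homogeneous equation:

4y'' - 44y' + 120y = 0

Characteristic equation: 4r² - 44r + 120 = 0
Divide by 4: r² - 11r + 30 = 0
Roots: r = 6, 5 (distinct real)
General solution: y = C₁e^(6x) + C₂e^(5x)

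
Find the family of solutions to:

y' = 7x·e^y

Separating variables and integrating:
-e^(-y) = 7x²/2 + C

General solution: y = -ln(C - 7x²/2)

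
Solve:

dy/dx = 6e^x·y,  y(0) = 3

General solution: y = Ce^(6e^x)
Applying IC y(0) = 3:
Particular solution: y = 3e^(6(e^x - 1))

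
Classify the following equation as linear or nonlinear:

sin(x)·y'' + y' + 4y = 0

Linear (y and its derivatives appear to the first power only, no products of y terms)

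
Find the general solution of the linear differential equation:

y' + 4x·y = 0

Using integrating factor method:

General solution: y = Ce^(-2x^2)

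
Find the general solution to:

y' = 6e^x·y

Separating variables and integrating:
ln|y| = 6e^x + C

General solution: y = Ce^(6e^x)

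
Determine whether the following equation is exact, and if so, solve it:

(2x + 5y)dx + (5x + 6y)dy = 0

Verify exactness: ∂M/∂y = ∂N/∂x ✓
Find F(x,y) such that ∂F/∂x = M, ∂F/∂y = N
Solution: x² + 5xy + 3y² = C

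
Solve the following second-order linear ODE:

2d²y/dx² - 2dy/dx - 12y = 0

Characteristic equation: 2r² - 2r - 12 = 0
Divide by 2: r² - r - 6 = 0
Roots: r = 3, -2 (distinct real)
General solution: y = C₁e^(3x) + C₂e^(-2x)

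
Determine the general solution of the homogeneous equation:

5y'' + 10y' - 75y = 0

Characteristic equation: 5r² + 10r - 75 = 0
Divide by 5: r² + 2r - 15 = 0
Roots: r = 3, -5 (distinct real)
General solution: y = C₁e^(3x) + C₂e^(-5x)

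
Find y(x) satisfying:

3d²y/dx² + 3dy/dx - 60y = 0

Characteristic equation: 3r² + 3r - 60 = 0
Divide by 3: r² + r - 20 = 0
Roots: r = 4, -5 (distinct real)
General solution: y = C₁e^(4x) + C₂e^(-5x)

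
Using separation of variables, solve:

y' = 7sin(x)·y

Separating variables and integrating:
ln|y| = -7cos(x) + C

General solution: y = Ce^(-7cos(x))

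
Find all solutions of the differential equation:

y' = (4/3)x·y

Separating variables and integrating:
ln|y| = 2x^2/3 + C

General solution: y = Ce^(2x^2/3)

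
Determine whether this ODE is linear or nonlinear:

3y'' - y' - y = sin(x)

Linear (y and its derivatives appear to the first power only, no products of y terms)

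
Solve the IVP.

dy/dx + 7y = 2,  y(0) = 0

General solution: y = 2/7 + Ce^(-7x)
Applying y(0) = 0: C = 0 - 2/7 = -2/7
Particular solution: y = 2/7 - (2/7)e^(-7x)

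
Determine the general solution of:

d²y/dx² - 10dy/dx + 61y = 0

Characteristic equation: r² - 10r + 61 = 0
Roots: r = 5 ± 6i (complex conjugates)
General solution: y = e^(5x)(C₁cos(6x) + C₂sin(6x))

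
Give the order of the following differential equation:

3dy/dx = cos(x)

The order is 1 (highest derivative is of order 1).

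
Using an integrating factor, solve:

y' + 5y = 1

Using integrating factor method:

General solution: y = 1/5 + Ce^(-5x)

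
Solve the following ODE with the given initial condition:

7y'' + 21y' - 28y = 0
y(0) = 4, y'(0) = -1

General solution: y = C₁e^x + C₂e^(-4x)
Applying ICs: C₁ = 3, C₂ = 1
Particular solution: y = 3e^x + e^(-4x)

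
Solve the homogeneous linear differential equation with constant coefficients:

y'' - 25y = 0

Characteristic equation: r² - 25 = 0
Roots: r = 5, -5 (distinct real)
General solution: y = C₁e^(5x) + C₂e^(-5x)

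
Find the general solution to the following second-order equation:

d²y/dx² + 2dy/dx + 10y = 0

Characteristic equation: r² + 2r + 10 = 0
Roots: r = -1 ± 3i (complex conjugates)
General solution: y = e^(-x)(C₁cos(3x) + C₂sin(3x))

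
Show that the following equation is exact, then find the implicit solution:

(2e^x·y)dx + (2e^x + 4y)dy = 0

Verify exactness: ∂M/∂y = ∂N/∂x ✓
Find F(x,y) such that ∂F/∂x = M, ∂F/∂y = N
Solution: 2e^x·y + 2y² = C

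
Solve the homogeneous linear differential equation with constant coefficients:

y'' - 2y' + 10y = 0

Characteristic equation: r² - 2r + 10 = 0
Roots: r = 1 ± 3i (complex conjugates)
General solution: y = e^x(C₁cos(3x) + C₂sin(3x))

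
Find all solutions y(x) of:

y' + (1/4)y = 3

Using integrating factor method:

General solution: y = 12 + Ce^(-x/4)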